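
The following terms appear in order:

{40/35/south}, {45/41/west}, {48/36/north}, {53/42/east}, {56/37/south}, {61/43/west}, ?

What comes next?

{64/38/north}

First coordinate: alternating steps +5, +3, +5, +3, …; 40, 45, 48, 53, 56, 61 → 64.
Second coordinate: 35, 41, 36, 42, 37, 43 → 38 (alternating steps +6, −5, +6, −5, …).
For the direction, repeats south → west → north → east: south, west, north, east, south, west → north.
Combining the parts gives {64/38/north}.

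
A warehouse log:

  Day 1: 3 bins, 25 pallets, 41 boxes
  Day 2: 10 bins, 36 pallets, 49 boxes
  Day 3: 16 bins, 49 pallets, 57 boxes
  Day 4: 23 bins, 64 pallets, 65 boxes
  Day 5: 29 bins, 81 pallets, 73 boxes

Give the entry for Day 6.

36 bins, 100 pallets, 81 boxes

Bins — alternating steps +7, +6, +7, +6, …: 3, 10, 16, 23, 29 → 36.
Pallets — perfect squares: 5², 6², 7², …: 25, 36, 49, 64, 81 → 100.
For the boxes, +8 each step: 41, 49, 57, 65, 73 → 81.
Combining the parts gives 36 bins, 100 pallets, 81 boxes.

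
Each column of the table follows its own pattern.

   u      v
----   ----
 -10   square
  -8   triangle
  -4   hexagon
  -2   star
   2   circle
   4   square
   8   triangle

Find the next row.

For the column u, alternating steps +2, +4, +2, +4, …: -10, -8, -4, -2, 2, 4, 8 → 10.
For the column v, repeats square → triangle → hexagon → star → circle: square, triangle, hexagon, star, circle, square, triangle → hexagon.
So the next row is 10  hexagon.

10  hexagon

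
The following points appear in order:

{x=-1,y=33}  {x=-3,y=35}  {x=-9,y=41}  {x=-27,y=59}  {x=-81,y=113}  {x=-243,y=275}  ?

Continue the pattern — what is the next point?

X: ×3 each step; -1, -3, -9, -27, -81, -243 → -729.
Y: 33, 35, 41, 59, 113, 275 → 761 (together with the x always sums to 32).
Combining the parts gives {x=-729,y=761}.

{x=-729,y=761}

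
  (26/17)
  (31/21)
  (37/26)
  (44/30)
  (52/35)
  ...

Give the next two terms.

First value: 26, 31, 37, 44, 52 → 61 → 71 (differences are 5, 6, 7, … (increasing by 1 each time)).
Second value: alternating steps +4, +5, +4, +5, …; 17, 21, 26, 30, 35 → 39 → 44.
So the next two terms are (61/39) and (71/44).

(61/39), (71/44)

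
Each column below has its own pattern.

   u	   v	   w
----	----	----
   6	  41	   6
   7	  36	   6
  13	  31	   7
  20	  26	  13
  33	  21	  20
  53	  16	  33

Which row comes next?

86  11  53

Column u: each term is the sum of the two before it, so 6, 7, 13, 20, 33, 53 → 86.
Column v — −5 each step: 41, 36, 31, 26, 21, 16 → 11.
For the column w, always the previous value of the column u: 6, 6, 7, 13, 20, 33 → 53.
So the next row is 86  11  53.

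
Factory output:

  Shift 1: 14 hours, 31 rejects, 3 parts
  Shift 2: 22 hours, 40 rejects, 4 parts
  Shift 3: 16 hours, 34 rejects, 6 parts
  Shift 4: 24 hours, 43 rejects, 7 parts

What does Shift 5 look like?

18 hours, 37 rejects, 9 parts

Hours: alternating steps +8, −6, +8, −6, …, so 14, 22, 16, 24 → 18.
Rejects goes 31, 40, 34, 43 → 37 (alternating steps +9, −6, +9, −6, …).
Parts — alternating steps +1, +2, +1, +2, …: 3, 4, 6, 7 → 9.
Putting it together: 18 hours, 37 rejects, 9 parts.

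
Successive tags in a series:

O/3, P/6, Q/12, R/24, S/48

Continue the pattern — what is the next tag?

T/96

Letter goes O, P, Q, R, S → T (letters move forward 1 place in the alphabet).
Second component goes 3, 6, 12, 24, 48 → 96 (×2 each step).
So the next tag is T/96.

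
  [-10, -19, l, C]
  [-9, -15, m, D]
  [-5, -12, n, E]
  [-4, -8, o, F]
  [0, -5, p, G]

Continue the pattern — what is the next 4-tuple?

[1, -1, q, H]

First entry: -10, -9, -5, -4, 0 → 1 (alternating steps +1, +4, +1, +4, …).
Second entry: alternating steps +4, +3, +4, +3, …, so -19, -15, -12, -8, -5 → -1.
First letter: letters move forward 1 place in the alphabet; l, m, n, o, p → q.
Second letter: letters move forward 1 place in the alphabet, so C, D, E, F, G → H.
So the next 4-tuple is [1, -1, q, H].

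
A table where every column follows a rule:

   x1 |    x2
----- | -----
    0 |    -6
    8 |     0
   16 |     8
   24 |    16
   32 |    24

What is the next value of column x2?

Column x1: +8 each step; 0, 8, 16, 24, 32 → 40.
Column x2 goes -6, 0, 8, 16, 24 → 32 (always the previous value of the column x1).

32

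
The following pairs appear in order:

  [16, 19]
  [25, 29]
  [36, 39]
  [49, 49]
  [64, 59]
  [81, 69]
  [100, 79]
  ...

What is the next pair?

For the first entry, perfect squares: 4², 5², 6², …: 16, 25, 36, 49, 64, 81, 100 → 121.
Second entry goes 19, 29, 39, 49, 59, 69, 79 → 89 (+10 each step).
Putting it together: [121, 89].

[121, 89]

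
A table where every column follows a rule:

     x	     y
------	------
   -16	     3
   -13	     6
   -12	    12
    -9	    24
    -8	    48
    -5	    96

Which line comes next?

-4  192

Column x goes -16, -13, -12, -9, -8, -5 → -4 (alternating steps +3, +1, +3, +1, …).
Column y: ×2 each step; 3, 6, 12, 24, 48, 96 → 192.
Combining the parts gives -4  192.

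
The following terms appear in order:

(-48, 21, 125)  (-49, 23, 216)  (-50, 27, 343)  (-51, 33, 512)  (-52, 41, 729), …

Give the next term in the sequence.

First part: -48, -49, -50, -51, -52 → -53 (−1 each step).
Second part: differences are 2, 4, 6, … (increasing by 2 each time); 21, 23, 27, 33, 41 → 51.
Third part: perfect cubes: 5³, 6³, 7³, …; 125, 216, 343, 512, 729 → 1000.
So the next term is (-53, 51, 1000).

(-53, 51, 1000)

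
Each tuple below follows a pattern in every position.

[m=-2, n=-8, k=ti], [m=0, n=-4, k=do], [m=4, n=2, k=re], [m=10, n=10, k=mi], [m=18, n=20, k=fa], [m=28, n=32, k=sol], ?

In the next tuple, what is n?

46

For the n, differences are 4, 6, 8, … (increasing by 2 each time): -8, -4, 2, 10, 20, 32 → 46.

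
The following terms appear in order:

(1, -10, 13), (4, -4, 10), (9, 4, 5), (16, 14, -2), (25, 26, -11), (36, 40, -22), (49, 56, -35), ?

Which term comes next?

(64, 74, -50)

First coordinate: 1, 4, 9, 16, 25, 36, 49 → 64 (perfect squares: 1², 2², 3², …).
Second coordinate: differences are 6, 8, 10, … (increasing by 2 each time), so -10, -4, 4, 14, 26, 40, 56 → 74.
Third coordinate: together with the first coordinate always sums to 14; 13, 10, 5, -2, -11, -22, -35 → -50.
So the next term is (64, 74, -50).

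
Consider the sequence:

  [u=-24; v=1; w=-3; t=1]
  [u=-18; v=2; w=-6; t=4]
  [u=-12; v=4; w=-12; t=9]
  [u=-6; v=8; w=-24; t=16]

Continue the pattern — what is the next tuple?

U: +6 each step, so -24, -18, -12, -6 → 0.
V — ×2 each step: 1, 2, 4, 8 → 16.
W goes -3, -6, -12, -24 → -48 (×2 each step).
T: perfect squares: 1², 2², 3², …, so 1, 4, 9, 16 → 25.
So the next tuple is [u=0; v=16; w=-48; t=25].

[u=0; v=16; w=-48; t=25]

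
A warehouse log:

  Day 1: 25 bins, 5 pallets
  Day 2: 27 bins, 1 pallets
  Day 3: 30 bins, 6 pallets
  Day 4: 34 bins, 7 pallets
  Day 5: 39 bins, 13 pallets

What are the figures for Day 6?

45 bins, 20 pallets

For the bins, differences are 2, 3, 4, … (increasing by 1 each time): 25, 27, 30, 34, 39 → 45.
For the pallets, each term is the sum of the two before it: 5, 1, 6, 7, 13 → 20.
So the next record is 45 bins, 20 pallets.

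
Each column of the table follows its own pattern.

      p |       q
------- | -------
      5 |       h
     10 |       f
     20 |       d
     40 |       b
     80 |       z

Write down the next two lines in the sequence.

Column p: 5, 10, 20, 40, 80 → 160 → 320 (×2 each step).
For the column q, letters move back 2 places in the alphabet, wrapping A→Z: h, f, d, b, z → x → v.
Putting the parts together: 160  x and then 320  v.

160  x; 320  v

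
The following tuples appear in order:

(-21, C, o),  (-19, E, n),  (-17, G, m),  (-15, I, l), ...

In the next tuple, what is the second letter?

k

Second letter: letters move back 1 place in the alphabet; o, n, m, l → k.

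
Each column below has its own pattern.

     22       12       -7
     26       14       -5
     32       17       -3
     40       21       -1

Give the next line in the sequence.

First component goes 22, 26, 32, 40 → 50 (differences are 4, 6, 8, … (increasing by 2 each time)).
Second component goes 12, 14, 17, 21 → 26 (differences are 2, 3, 4, … (increasing by 1 each time)).
Third component: +2 each step, so -7, -5, -3, -1 → 1.
Combining the parts gives 50  26  1.

50  26  1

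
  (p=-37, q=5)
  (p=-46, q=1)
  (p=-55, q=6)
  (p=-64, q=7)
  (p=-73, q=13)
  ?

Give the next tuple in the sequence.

P: -37, -46, -55, -64, -73 → -82 (−9 each step).
Q: each term is the sum of the two before it; 5, 1, 6, 7, 13 → 20.
Combining the parts gives (p=-82, q=20).

(p=-82, q=20)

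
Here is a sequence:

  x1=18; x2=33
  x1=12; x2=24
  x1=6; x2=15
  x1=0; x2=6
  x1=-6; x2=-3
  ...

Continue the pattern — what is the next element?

x1=-12; x2=-12

X1: 18, 12, 6, 0, -6 → -12 (−6 each step).
For the x2, −9 each step: 33, 24, 15, 6, -3 → -12.
Putting it together: x1=-12; x2=-12.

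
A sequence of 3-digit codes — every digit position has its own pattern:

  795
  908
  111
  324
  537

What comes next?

740

First digit: 7, 9, 1, 3, 5 → 7 (+2 each step, mod 10).
Second digit: 9, 0, 1, 2, 3 → 4 (+1 each step, mod 10).
Third digit: 5, 8, 1, 4, 7 → 0 (+3 each step, mod 10).
So the next code is 740.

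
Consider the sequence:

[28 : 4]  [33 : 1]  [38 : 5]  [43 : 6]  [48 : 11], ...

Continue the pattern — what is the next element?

First component: +5 each step; 28, 33, 38, 43, 48 → 53.
Second component: each term is the sum of the two before it; 4, 1, 5, 6, 11 → 17.
Putting it together: [53 : 17].

[53 : 17]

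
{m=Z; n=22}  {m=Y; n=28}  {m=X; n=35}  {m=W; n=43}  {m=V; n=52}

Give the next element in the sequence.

{m=U; n=62}

M goes Z, Y, X, W, V → U (letters move back 1 place in the alphabet).
N — differences are 6, 7, 8, … (increasing by 1 each time): 22, 28, 35, 43, 52 → 62.
Combining the parts gives {m=U; n=62}.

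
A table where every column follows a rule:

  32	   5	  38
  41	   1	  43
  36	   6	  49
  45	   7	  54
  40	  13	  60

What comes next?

First component: alternating steps +9, −5, +9, −5, …, so 32, 41, 36, 45, 40 → 49.
For the second component, each term is the sum of the two before it: 5, 1, 6, 7, 13 → 20.
Third component — alternating steps +5, +6, +5, +6, …: 38, 43, 49, 54, 60 → 65.
Combining the parts gives 49  20  65.

49  20  65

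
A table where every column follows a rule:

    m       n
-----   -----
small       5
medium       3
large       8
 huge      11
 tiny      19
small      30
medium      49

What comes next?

large  79

Column m: repeats small → medium → large → huge → tiny; small, medium, large, huge, tiny, small, medium → large.
For the column n, each term is the sum of the two before it: 5, 3, 8, 11, 19, 30, 49 → 79.
Putting it together: large  79.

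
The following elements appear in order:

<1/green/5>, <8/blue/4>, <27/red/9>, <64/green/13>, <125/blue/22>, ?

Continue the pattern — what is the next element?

<216/red/35>

First entry goes 1, 8, 27, 64, 125 → 216 (perfect cubes: 1³, 2³, 3³, …).
Colour: repeats green → blue → red, so green, blue, red, green, blue → red.
For the third entry, each term is the sum of the two before it: 5, 4, 9, 13, 22 → 35.
Combining the parts gives <216/red/35>.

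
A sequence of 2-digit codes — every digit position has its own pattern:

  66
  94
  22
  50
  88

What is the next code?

First digit: 6, 9, 2, 5, 8 → 1 (+3 each step, mod 10).
Second digit: 6, 4, 2, 0, 8 → 6 (−2 each step, mod 10).
Combining the parts gives 16.

16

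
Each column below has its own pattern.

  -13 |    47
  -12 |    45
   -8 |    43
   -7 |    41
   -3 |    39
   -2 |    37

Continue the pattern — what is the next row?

2  35

First component: alternating steps +1, +4, +1, +4, …; -13, -12, -8, -7, -3, -2 → 2.
Second component — −2 each step: 47, 45, 43, 41, 39, 37 → 35.
Putting it together: 2  35.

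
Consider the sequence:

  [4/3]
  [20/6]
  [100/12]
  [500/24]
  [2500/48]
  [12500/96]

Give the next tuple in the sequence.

[62500/192]

First part: ×5 each step; 4, 20, 100, 500, 2500, 12500 → 62500.
Second part: ×2 each step; 3, 6, 12, 24, 48, 96 → 192.
Combining the parts gives [62500/192].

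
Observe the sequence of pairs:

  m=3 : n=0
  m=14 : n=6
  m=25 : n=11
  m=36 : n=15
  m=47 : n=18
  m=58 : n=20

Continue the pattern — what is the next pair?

M goes 3, 14, 25, 36, 47, 58 → 69 (+11 each step).
N goes 0, 6, 11, 15, 18, 20 → 21 (differences are 6, 5, 4, … (decreasing by 1 each time)).
So the next pair is m=69 : n=21.

m=69 : n=21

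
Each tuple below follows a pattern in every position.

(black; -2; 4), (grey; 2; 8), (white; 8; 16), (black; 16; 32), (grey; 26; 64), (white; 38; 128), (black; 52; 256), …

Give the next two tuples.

(grey; 68; 512), (white; 86; 1024)

For the shade, repeats black → grey → white: black, grey, white, black, grey, white, black → grey → white.
Second slot — differences are 4, 6, 8, … (increasing by 2 each time): -2, 2, 8, 16, 26, 38, 52 → 68 → 86.
Third slot goes 4, 8, 16, 32, 64, 128, 256 → 512 → 1024 (×2 each step).
So the next two tuples are (grey; 68; 512) and (white; 86; 1024).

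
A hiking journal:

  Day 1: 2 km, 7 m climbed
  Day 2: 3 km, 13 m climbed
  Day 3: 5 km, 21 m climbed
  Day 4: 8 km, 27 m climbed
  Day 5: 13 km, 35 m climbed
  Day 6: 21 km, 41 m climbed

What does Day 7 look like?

Km: 2, 3, 5, 8, 13, 21 → 34 (each term is the sum of the two before it).
M climbed — alternating steps +6, +8, +6, +8, …: 7, 13, 21, 27, 35, 41 → 49.
Putting it together: 34 km, 49 m climbed.

34 km, 49 m climbed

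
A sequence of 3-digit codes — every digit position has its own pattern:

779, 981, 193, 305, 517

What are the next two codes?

First digit: 7, 9, 1, 3, 5 → 7 → 9 (+2 each step, mod 10).
Second digit: 7, 8, 9, 0, 1 → 2 → 3 (+1 each step, mod 10).
Third digit: +2 each step, mod 10, so 9, 1, 3, 5, 7 → 9 → 1.
Putting the parts together: 729 and then 931.

729, 931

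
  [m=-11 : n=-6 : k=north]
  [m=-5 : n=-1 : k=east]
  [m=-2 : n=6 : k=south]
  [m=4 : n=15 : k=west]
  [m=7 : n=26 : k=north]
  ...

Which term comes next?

M: alternating steps +6, +3, +6, +3, …; -11, -5, -2, 4, 7 → 13.
N goes -6, -1, 6, 15, 26 → 39 (differences are 5, 7, 9, … (increasing by 2 each time)).
K — repeats north → east → south → west: north, east, south, west, north → east.
Putting it together: [m=13 : n=39 : k=east].

[m=13 : n=39 : k=east]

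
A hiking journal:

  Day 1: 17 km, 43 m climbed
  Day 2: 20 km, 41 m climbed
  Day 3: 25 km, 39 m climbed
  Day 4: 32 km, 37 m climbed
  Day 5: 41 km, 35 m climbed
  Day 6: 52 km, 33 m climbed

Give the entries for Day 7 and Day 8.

Km — differences are 3, 5, 7, … (increasing by 2 each time): 17, 20, 25, 32, 41, 52 → 65 → 80.
M climbed — −2 each step: 43, 41, 39, 37, 35, 33 → 31 → 29.
Putting the parts together: 65 km, 31 m climbed and then 80 km, 29 m climbed.

65 km, 31 m climbed; 80 km, 29 m climbed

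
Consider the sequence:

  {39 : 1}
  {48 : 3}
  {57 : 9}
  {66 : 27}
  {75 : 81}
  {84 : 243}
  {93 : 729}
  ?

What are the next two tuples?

{102 : 2187}, {111 : 6561}

First entry: 39, 48, 57, 66, 75, 84, 93 → 102 → 111 (+9 each step).
For the second entry, ×3 each step: 1, 3, 9, 27, 81, 243, 729 → 2187 → 6561.
Putting the parts together: {102 : 2187} and then {111 : 6561}.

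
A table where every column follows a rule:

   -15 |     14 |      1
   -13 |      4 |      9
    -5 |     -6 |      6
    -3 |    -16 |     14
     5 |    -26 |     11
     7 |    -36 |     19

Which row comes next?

15  -46  16

First component: alternating steps +2, +8, +2, +8, …; -15, -13, -5, -3, 5, 7 → 15.
For the second component, −10 each step: 14, 4, -6, -16, -26, -36 → -46.
Third component: alternating steps +8, −3, +8, −3, …, so 1, 9, 6, 14, 11, 19 → 16.
So the next row is 15  -46  16.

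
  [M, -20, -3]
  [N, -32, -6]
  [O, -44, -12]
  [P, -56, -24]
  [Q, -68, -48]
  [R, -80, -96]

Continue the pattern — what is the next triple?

[S, -92, -192]

Letter: M, N, O, P, Q, R → S (letters move forward 1 place in the alphabet).
Second value goes -20, -32, -44, -56, -68, -80 → -92 (−12 each step).
Third value goes -3, -6, -12, -24, -48, -96 → -192 (×2 each step).
So the next triple is [S, -92, -192].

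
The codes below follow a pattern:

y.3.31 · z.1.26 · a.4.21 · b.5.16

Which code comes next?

Letter: y, z, a, b → c (letters move forward 1 place in the alphabet, wrapping Z→A).
Second component — each term is the sum of the two before it: 3, 1, 4, 5 → 9.
Third component — −5 each step: 31, 26, 21, 16 → 11.
Combining the parts gives c.9.11.

c.9.11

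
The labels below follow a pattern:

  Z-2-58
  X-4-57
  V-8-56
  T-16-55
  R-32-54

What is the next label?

For the letter, letters move back 2 places in the alphabet: Z, X, V, T, R → P.
Second component: ×2 each step, so 2, 4, 8, 16, 32 → 64.
Third component: −1 each step; 58, 57, 56, 55, 54 → 53.
So the next label is P-64-53.

P-64-53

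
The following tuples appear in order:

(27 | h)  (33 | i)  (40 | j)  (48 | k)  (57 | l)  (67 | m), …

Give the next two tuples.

(78 | n), (90 | o)

First coordinate — differences are 6, 7, 8, … (increasing by 1 each time): 27, 33, 40, 48, 57, 67 → 78 → 90.
Letter: letters move forward 1 place in the alphabet; h, i, j, k, l, m → n → o.
So the next two tuples are (78 | n) and (90 | o).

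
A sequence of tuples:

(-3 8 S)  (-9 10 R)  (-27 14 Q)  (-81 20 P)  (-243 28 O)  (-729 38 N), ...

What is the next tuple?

First entry: -3, -9, -27, -81, -243, -729 → -2187 (×3 each step).
Second entry: differences are 2, 4, 6, … (increasing by 2 each time), so 8, 10, 14, 20, 28, 38 → 50.
Letter — letters move back 1 place in the alphabet: S, R, Q, P, O, N → M.
Putting it together: (-2187 50 M).

(-2187 50 M)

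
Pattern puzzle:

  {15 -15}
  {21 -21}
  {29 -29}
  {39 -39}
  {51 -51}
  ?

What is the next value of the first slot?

65

First slot — differences are 6, 8, 10, … (increasing by 2 each time): 15, 21, 29, 39, 51 → 65.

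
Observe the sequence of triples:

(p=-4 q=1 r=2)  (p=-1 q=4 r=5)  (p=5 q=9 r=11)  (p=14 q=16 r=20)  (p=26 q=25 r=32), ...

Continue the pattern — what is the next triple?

P goes -4, -1, 5, 14, 26 → 41 (differences are 3, 6, 9, … (increasing by 3 each time)).
Q: perfect squares: 1², 2², 3², …; 1, 4, 9, 16, 25 → 36.
R — always 6 more than the p: 2, 5, 11, 20, 32 → 47.
Putting it together: (p=41 q=36 r=47).

(p=41 q=36 r=47)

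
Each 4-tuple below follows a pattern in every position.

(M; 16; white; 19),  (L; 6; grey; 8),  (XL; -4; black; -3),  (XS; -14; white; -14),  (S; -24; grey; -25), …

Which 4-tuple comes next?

Size: M, L, XL, XS, S → M (runs through clothing sizes XS→XL).
Second slot: −10 each step; 16, 6, -4, -14, -24 → -34.
Shade: repeats white → grey → black, so white, grey, black, white, grey → black.
Fourth slot: 19, 8, -3, -14, -25 → -36 (−11 each step).
Combining the parts gives (M; -34; black; -36).

(M; -34; black; -36)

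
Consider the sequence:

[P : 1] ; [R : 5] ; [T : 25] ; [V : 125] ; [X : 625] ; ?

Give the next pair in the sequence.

Letter — letters move forward 2 places in the alphabet: P, R, T, V, X → Z.
Second part goes 1, 5, 25, 125, 625 → 3125 (×5 each step).
Putting it together: [Z : 3125].

[Z : 3125]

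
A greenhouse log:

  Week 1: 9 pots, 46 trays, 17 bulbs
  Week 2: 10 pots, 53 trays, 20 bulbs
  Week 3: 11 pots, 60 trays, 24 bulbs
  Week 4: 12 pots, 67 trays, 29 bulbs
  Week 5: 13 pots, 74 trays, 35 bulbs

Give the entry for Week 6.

14 pots, 81 trays, 42 bulbs

Pots: +1 each step; 9, 10, 11, 12, 13 → 14.
Trays: +7 each step; 46, 53, 60, 67, 74 → 81.
Bulbs: differences are 3, 4, 5, … (increasing by 1 each time), so 17, 20, 24, 29, 35 → 42.
Putting it together: 14 pots, 81 trays, 42 bulbs.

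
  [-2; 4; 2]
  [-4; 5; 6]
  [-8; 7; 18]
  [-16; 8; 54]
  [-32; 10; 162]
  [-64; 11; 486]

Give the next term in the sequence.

[-128; 13; 1458]

First entry: ×2 each step; -2, -4, -8, -16, -32, -64 → -128.
Second entry — alternating steps +1, +2, +1, +2, …: 4, 5, 7, 8, 10, 11 → 13.
Third entry: ×3 each step; 2, 6, 18, 54, 162, 486 → 1458.
So the next term is [-128; 13; 1458].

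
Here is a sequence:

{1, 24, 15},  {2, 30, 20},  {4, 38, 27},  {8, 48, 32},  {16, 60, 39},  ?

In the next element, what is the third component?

44

Third component: alternating steps +5, +7, +5, +7, …, so 15, 20, 27, 32, 39 → 44.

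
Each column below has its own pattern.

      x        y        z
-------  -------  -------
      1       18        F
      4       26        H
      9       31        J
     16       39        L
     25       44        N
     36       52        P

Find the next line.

49  57  R

Column x: perfect squares: 1², 2², 3², …, so 1, 4, 9, 16, 25, 36 → 49.
Column y: 18, 26, 31, 39, 44, 52 → 57 (alternating steps +8, +5, +8, +5, …).
Column z: F, H, J, L, N, P → R (letters move forward 2 places in the alphabet).
Putting it together: 49  57  R.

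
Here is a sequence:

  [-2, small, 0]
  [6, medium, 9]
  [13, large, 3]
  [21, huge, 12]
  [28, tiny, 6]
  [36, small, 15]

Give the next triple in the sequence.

First part: alternating steps +8, +7, +8, +7, …, so -2, 6, 13, 21, 28, 36 → 43.
Size goes small, medium, large, huge, tiny, small → medium (repeats small → medium → large → huge → tiny).
Third part — alternating steps +9, −6, +9, −6, …: 0, 9, 3, 12, 6, 15 → 9.
Combining the parts gives [43, medium, 9].

[43, medium, 9]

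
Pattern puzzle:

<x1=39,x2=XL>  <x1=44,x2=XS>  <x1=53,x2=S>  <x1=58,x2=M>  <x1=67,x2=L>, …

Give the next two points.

<x1=72,x2=XL>, <x1=81,x2=XS>

X1: alternating steps +5, +9, +5, +9, …, so 39, 44, 53, 58, 67 → 72 → 81.
X2 goes XL, XS, S, M, L → XL → XS (runs through clothing sizes XS→XL).
Putting the parts together: <x1=72,x2=XL> and then <x1=81,x2=XS>.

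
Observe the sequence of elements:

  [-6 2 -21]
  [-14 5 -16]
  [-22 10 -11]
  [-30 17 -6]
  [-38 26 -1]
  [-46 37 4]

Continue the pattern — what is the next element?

First value: −8 each step, so -6, -14, -22, -30, -38, -46 → -54.
Second value: differences are 3, 5, 7, … (increasing by 2 each time); 2, 5, 10, 17, 26, 37 → 50.
For the third value, +5 each step: -21, -16, -11, -6, -1, 4 → 9.
Putting it together: [-54 50 9].

[-54 50 9]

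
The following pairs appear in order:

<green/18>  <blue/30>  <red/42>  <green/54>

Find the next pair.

<blue/66>

Colour: repeats green → blue → red; green, blue, red, green → blue.
Second coordinate goes 18, 30, 42, 54 → 66 (+12 each step).
Putting it together: <blue/66>.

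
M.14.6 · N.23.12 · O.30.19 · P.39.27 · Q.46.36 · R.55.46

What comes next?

S.62.57

Letter: letters move forward 1 place in the alphabet; M, N, O, P, Q, R → S.
Second component: alternating steps +9, +7, +9, +7, …; 14, 23, 30, 39, 46, 55 → 62.
Third component: differences are 6, 7, 8, … (increasing by 1 each time), so 6, 12, 19, 27, 36, 46 → 57.
Putting it together: S.62.57.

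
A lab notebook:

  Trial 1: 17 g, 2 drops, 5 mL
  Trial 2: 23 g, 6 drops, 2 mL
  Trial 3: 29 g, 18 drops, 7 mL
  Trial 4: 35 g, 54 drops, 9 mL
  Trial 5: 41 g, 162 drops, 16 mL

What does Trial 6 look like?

47 g, 486 drops, 25 mL

For the g, +6 each step: 17, 23, 29, 35, 41 → 47.
Drops — ×3 each step: 2, 6, 18, 54, 162 → 486.
ML: each term is the sum of the two before it; 5, 2, 7, 9, 16 → 25.
Combining the parts gives 47 g, 486 drops, 25 mL.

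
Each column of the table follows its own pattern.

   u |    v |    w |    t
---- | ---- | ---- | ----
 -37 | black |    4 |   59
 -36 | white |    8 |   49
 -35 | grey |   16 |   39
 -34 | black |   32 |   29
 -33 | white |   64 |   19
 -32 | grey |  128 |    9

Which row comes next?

-31  black  256  -1

Column u — +1 each step: -37, -36, -35, -34, -33, -32 → -31.
Column v goes black, white, grey, black, white, grey → black (repeats black → white → grey).
Column w: 4, 8, 16, 32, 64, 128 → 256 (×2 each step).
Column t: −10 each step, so 59, 49, 39, 29, 19, 9 → -1.
Putting it together: -31  black  256  -1.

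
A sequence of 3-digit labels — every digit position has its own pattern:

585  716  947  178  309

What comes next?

530

First digit goes 5, 7, 9, 1, 3 → 5 (+2 each step, mod 10).
Second digit: +3 each step, mod 10, so 8, 1, 4, 7, 0 → 3.
Third digit — +1 each step, mod 10: 5, 6, 7, 8, 9 → 0.
So the next label is 530.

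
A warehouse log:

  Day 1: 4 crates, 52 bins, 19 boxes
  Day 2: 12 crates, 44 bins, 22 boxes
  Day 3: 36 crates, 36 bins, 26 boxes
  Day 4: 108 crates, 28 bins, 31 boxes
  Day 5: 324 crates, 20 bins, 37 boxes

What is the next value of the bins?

12

Bins goes 52, 44, 36, 28, 20 → 12 (−8 each step).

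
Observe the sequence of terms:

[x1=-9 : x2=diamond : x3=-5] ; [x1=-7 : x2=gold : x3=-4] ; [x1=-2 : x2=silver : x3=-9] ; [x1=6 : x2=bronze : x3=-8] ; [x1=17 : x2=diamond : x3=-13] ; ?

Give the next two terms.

[x1=31 : x2=gold : x3=-12], [x1=48 : x2=silver : x3=-17]

X1: differences are 2, 5, 8, … (increasing by 3 each time), so -9, -7, -2, 6, 17 → 31 → 48.
X2: repeats diamond → gold → silver → bronze; diamond, gold, silver, bronze, diamond → gold → silver.
X3: alternating steps +1, −5, +1, −5, …, so -5, -4, -9, -8, -13 → -12 → -17.
So the next two terms are [x1=31 : x2=gold : x3=-12] and [x1=48 : x2=silver : x3=-17].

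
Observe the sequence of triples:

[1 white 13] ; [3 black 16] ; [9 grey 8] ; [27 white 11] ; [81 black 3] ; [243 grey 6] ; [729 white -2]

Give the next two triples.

[2187 black 1], [6561 grey -7]

First slot: ×3 each step; 1, 3, 9, 27, 81, 243, 729 → 2187 → 6561.
Shade goes white, black, grey, white, black, grey, white → black → grey (repeats white → black → grey).
Third slot — alternating steps +3, −8, +3, −8, …: 13, 16, 8, 11, 3, 6, -2 → 1 → -7.
Putting the parts together: [2187 black 1] and then [6561 grey -7].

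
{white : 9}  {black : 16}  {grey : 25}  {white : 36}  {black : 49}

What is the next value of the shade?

Shade: repeats white → black → grey; white, black, grey, white, black → grey.

grey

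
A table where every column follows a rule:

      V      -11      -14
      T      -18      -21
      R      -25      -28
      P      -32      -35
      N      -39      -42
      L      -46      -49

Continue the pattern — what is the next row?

J  -53  -56

Letter: letters move back 2 places in the alphabet, so V, T, R, P, N, L → J.
Second component: −7 each step; -11, -18, -25, -32, -39, -46 → -53.
Third component: -14, -21, -28, -35, -42, -49 → -56 (always 3 less than the second component).
Putting it together: J  -53  -56.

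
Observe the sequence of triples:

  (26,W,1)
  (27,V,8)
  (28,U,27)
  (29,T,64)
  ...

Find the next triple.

(30,S,125)

First slot goes 26, 27, 28, 29 → 30 (+1 each step).
Letter goes W, V, U, T → S (letters move back 1 place in the alphabet).
Third slot — perfect cubes: 1³, 2³, 3³, …: 1, 8, 27, 64 → 125.
Combining the parts gives (30,S,125).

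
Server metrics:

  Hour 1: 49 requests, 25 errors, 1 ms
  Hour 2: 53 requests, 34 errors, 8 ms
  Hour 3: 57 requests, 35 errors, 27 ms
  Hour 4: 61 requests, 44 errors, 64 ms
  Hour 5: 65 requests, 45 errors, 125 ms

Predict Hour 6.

For the requests, +4 each step: 49, 53, 57, 61, 65 → 69.
Errors goes 25, 34, 35, 44, 45 → 54 (alternating steps +9, +1, +9, +1, …).
Ms: 1, 8, 27, 64, 125 → 216 (perfect cubes: 1³, 2³, 3³, …).
So the next record is 69 requests, 54 errors, 216 ms.

69 requests, 54 errors, 216 ms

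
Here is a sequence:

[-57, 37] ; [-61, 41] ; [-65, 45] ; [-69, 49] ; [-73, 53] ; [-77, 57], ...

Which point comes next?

First coordinate: -57, -61, -65, -69, -73, -77 → -81 (−4 each step).
Second coordinate goes 37, 41, 45, 49, 53, 57 → 61 (together with the first coordinate always sums to -20).
So the next point is [-81, 61].

[-81, 61]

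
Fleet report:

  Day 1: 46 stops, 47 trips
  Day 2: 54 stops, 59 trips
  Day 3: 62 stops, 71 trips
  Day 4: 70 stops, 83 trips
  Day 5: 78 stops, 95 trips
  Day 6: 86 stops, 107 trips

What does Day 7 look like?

94 stops, 119 trips

Stops goes 46, 54, 62, 70, 78, 86 → 94 (+8 each step).
Trips: +12 each step, so 47, 59, 71, 83, 95, 107 → 119.
Combining the parts gives 94 stops, 119 trips.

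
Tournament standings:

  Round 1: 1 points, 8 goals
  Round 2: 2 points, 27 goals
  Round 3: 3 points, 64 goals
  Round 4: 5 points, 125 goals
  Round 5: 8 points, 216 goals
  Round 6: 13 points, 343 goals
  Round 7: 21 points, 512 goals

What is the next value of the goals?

Goals — perfect cubes: 2³, 3³, 4³, …: 8, 27, 64, 125, 216, 343, 512 → 729.

729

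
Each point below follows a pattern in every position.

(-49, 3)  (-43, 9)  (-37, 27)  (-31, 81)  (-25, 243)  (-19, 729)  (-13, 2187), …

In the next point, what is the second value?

6561

For the first value, +6 each step: -49, -43, -37, -31, -25, -19, -13 → -7.
Second value: ×3 each step; 3, 9, 27, 81, 243, 729, 2187 → 6561.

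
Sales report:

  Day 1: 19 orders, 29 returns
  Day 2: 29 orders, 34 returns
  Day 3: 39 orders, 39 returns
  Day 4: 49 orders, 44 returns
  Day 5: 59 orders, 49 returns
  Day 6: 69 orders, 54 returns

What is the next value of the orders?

79

Orders — +10 each step: 19, 29, 39, 49, 59, 69 → 79.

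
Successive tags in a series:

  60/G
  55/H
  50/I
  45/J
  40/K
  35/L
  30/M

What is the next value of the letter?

First component goes 60, 55, 50, 45, 40, 35, 30 → 25 (−5 each step).
Letter — letters move forward 1 place in the alphabet: G, H, I, J, K, L, M → N.

N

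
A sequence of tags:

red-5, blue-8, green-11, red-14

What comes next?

Colour — repeats red → blue → green: red, blue, green, red → blue.
Second component — +3 each step: 5, 8, 11, 14 → 17.
Putting it together: blue-17.

blue-17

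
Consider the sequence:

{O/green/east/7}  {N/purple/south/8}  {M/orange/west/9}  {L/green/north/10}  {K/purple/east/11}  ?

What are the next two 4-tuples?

Letter: letters move back 1 place in the alphabet; O, N, M, L, K → J → I.
For the colour, repeats green → purple → orange: green, purple, orange, green, purple → orange → green.
For the direction, repeats east → south → west → north: east, south, west, north, east → south → west.
Fourth slot: +1 each step; 7, 8, 9, 10, 11 → 12 → 13.
Putting the parts together: {J/orange/south/12} and then {I/green/west/13}.

{J/orange/south/12}, {I/green/west/13}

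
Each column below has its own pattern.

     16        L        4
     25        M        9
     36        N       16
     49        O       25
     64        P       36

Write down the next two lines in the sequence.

81  Q  49; 100  R  64

First component goes 16, 25, 36, 49, 64 → 81 → 100 (perfect squares: 4², 5², 6², …).
Letter goes L, M, N, O, P → Q → R (letters move forward 1 place in the alphabet).
Third component: 4, 9, 16, 25, 36 → 49 → 64 (perfect squares: 2², 3², 4², …).
So the next two lines are 81  Q  49 and 100  R  64.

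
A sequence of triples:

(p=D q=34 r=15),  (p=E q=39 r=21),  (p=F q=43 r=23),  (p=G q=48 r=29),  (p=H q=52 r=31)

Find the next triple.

For the p, letters move forward 1 place in the alphabet: D, E, F, G, H → I.
Q — alternating steps +5, +4, +5, +4, …: 34, 39, 43, 48, 52 → 57.
R: alternating steps +6, +2, +6, +2, …, so 15, 21, 23, 29, 31 → 37.
Combining the parts gives (p=I q=57 r=37).

(p=I q=57 r=37)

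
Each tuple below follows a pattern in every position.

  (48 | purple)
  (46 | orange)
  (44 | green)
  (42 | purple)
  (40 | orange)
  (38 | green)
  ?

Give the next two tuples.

(36 | purple), (34 | orange)

First component: −2 each step, so 48, 46, 44, 42, 40, 38 → 36 → 34.
For the colour, repeats purple → orange → green: purple, orange, green, purple, orange, green → purple → orange.
Putting the parts together: (36 | purple) and then (34 | orange).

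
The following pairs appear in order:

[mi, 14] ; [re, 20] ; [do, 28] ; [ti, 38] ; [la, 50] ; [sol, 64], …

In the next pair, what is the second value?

Second value: differences are 6, 8, 10, … (increasing by 2 each time), so 14, 20, 28, 38, 50, 64 → 80.

80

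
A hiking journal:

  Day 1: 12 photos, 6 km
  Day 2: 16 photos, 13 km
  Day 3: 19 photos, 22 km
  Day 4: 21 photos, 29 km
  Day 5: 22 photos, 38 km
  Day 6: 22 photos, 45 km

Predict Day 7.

Photos: differences are 4, 3, 2, … (decreasing by 1 each time), so 12, 16, 19, 21, 22, 22 → 21.
Km: alternating steps +7, +9, +7, +9, …, so 6, 13, 22, 29, 38, 45 → 54.
Combining the parts gives 21 photos, 54 km.

21 photos, 54 km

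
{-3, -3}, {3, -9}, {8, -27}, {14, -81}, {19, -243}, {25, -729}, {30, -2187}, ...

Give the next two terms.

{36, -6561}, {41, -19683}

First part goes -3, 3, 8, 14, 19, 25, 30 → 36 → 41 (alternating steps +6, +5, +6, +5, …).
Second part: -3, -9, -27, -81, -243, -729, -2187 → -6561 → -19683 (×3 each step).
So the next two terms are {36, -6561} and {41, -19683}.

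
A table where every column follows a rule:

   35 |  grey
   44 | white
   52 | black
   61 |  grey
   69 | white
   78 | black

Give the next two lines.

86  grey; 95  white

First component goes 35, 44, 52, 61, 69, 78 → 86 → 95 (alternating steps +9, +8, +9, +8, …).
For the shade, repeats grey → white → black: grey, white, black, grey, white, black → grey → white.
Putting the parts together: 86  grey and then 95  white.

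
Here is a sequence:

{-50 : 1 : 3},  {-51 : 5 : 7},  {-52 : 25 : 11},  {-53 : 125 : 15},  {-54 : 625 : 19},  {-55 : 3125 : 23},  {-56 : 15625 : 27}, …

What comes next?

{-57 : 78125 : 31}

First part goes -50, -51, -52, -53, -54, -55, -56 → -57 (−1 each step).
Second part: ×5 each step, so 1, 5, 25, 125, 625, 3125, 15625 → 78125.
Third part: +4 each step; 3, 7, 11, 15, 19, 23, 27 → 31.
So the next tuple is {-57 : 78125 : 31}.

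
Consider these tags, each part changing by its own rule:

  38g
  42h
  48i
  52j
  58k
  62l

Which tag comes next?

First component: alternating steps +4, +6, +4, +6, …; 38, 42, 48, 52, 58, 62 → 68.
Letter goes g, h, i, j, k, l → m (letters move forward 1 place in the alphabet).
So the next tag is 68m.

68m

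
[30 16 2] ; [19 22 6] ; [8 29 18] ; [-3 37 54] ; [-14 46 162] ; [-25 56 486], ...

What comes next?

[-36 67 1458]

First part goes 30, 19, 8, -3, -14, -25 → -36 (−11 each step).
For the second part, differences are 6, 7, 8, … (increasing by 1 each time): 16, 22, 29, 37, 46, 56 → 67.
Third part goes 2, 6, 18, 54, 162, 486 → 1458 (×3 each step).
So the next term is [-36 67 1458].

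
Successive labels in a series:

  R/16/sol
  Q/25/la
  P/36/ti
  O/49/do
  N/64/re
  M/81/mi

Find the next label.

L/100/fa

Letter: letters move back 1 place in the alphabet; R, Q, P, O, N, M → L.
Second component goes 16, 25, 36, 49, 64, 81 → 100 (perfect squares: 4², 5², 6², …).
Note goes sol, la, ti, do, re, mi → fa (runs through the solfège scale do→ti).
Combining the parts gives L/100/fa.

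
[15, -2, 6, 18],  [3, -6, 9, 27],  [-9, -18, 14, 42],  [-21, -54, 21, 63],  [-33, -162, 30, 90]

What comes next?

[-45, -486, 41, 123]

First component: −12 each step, so 15, 3, -9, -21, -33 → -45.
Second component: ×3 each step, so -2, -6, -18, -54, -162 → -486.
Third component: 6, 9, 14, 21, 30 → 41 (differences are 3, 5, 7, … (increasing by 2 each time)).
For the fourth component, always 3 × the third component: 18, 27, 42, 63, 90 → 123.
Combining the parts gives [-45, -486, 41, 123].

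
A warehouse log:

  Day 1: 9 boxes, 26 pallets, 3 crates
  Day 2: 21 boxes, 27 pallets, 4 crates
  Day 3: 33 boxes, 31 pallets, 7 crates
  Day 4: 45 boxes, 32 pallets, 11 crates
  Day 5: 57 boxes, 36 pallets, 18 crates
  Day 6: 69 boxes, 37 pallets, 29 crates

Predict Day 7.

Boxes goes 9, 21, 33, 45, 57, 69 → 81 (+12 each step).
For the pallets, alternating steps +1, +4, +1, +4, …: 26, 27, 31, 32, 36, 37 → 41.
Crates — each term is the sum of the two before it: 3, 4, 7, 11, 18, 29 → 47.
Combining the parts gives 81 boxes, 41 pallets, 47 crates.

81 boxes, 41 pallets, 47 crates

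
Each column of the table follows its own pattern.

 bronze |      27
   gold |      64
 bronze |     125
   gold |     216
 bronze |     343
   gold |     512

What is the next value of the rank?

Rank — alternates bronze ↔ gold: bronze, gold, bronze, gold, bronze, gold → bronze.

bronze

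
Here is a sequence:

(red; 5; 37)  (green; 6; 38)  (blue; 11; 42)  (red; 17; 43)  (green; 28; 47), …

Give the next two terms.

Colour: red, green, blue, red, green → blue → red (repeats red → green → blue).
Second entry: each term is the sum of the two before it; 5, 6, 11, 17, 28 → 45 → 73.
For the third entry, alternating steps +1, +4, +1, +4, …: 37, 38, 42, 43, 47 → 48 → 52.
So the next two terms are (blue; 45; 48) and (red; 73; 52).

(blue; 45; 48), (red; 73; 52)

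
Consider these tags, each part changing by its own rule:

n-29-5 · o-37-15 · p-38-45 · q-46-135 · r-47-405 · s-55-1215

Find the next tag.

t-56-3645

Letter goes n, o, p, q, r, s → t (letters move forward 1 place in the alphabet).
For the second component, alternating steps +8, +1, +8, +1, …: 29, 37, 38, 46, 47, 55 → 56.
Third component: ×3 each step; 5, 15, 45, 135, 405, 1215 → 3645.
Putting it together: t-56-3645.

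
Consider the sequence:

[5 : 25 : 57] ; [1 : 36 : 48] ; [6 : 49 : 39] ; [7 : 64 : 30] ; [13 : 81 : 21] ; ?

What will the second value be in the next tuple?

For the second value, perfect squares: 5², 6², 7², …: 25, 36, 49, 64, 81 → 100.

100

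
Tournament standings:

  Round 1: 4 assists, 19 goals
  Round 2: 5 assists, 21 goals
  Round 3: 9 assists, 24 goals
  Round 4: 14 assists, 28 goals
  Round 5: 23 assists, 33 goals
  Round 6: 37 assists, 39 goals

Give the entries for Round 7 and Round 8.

Assists goes 4, 5, 9, 14, 23, 37 → 60 → 97 (each term is the sum of the two before it).
Goals — differences are 2, 3, 4, … (increasing by 1 each time): 19, 21, 24, 28, 33, 39 → 46 → 54.
So the next two rows are 60 assists, 46 goals and 97 assists, 54 goals.

60 assists, 46 goals; 97 assists, 54 goals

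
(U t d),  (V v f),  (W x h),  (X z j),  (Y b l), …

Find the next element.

(Z d n)

First letter: letters move forward 1 place in the alphabet; U, V, W, X, Y → Z.
Second letter: letters move forward 2 places in the alphabet, wrapping Z→A, so t, v, x, z, b → d.
Third letter: letters move forward 2 places in the alphabet, so d, f, h, j, l → n.
Putting it together: (Z d n).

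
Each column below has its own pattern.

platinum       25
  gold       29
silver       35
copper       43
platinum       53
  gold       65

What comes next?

silver  79

For the metal, repeats platinum → gold → silver → copper: platinum, gold, silver, copper, platinum, gold → silver.
Second component: differences are 4, 6, 8, … (increasing by 2 each time); 25, 29, 35, 43, 53, 65 → 79.
Putting it together: silver  79.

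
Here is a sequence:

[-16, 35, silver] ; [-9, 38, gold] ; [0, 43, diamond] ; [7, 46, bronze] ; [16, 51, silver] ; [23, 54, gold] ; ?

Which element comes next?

[32, 59, diamond]

First part: alternating steps +7, +9, +7, +9, …; -16, -9, 0, 7, 16, 23 → 32.
Second part: 35, 38, 43, 46, 51, 54 → 59 (alternating steps +3, +5, +3, +5, …).
Rank goes silver, gold, diamond, bronze, silver, gold → diamond (repeats silver → gold → diamond → bronze).
So the next element is [32, 59, diamond].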